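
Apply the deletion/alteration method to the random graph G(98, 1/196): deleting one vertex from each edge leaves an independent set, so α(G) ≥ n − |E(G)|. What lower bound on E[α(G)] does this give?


E[|E(G)|] = C(98, 2)·p = 4753 · (1/196) = 97/4.
E[α(G)] ≥ n − E[|E(G)|] = 98 − 97/4 = 295/4.
Numerically: ≈ 73.75000.
(This is only a lower bound; the true E[α(G)] may be larger.)

E[α(G)] ≥ 295/4 ≈ 73.75000.


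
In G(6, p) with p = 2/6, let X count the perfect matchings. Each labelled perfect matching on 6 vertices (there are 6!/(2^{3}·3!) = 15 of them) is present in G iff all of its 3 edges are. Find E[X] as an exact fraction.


K_6 has 6!/(2^{3}·3!) = 15 labelled perfect matchings.
For each such perfect matching H, let X_H = 1 if all 3 edges of H are present in G. Then P[X_H = 1] = p^{3} = (1/3)^{3} = 1/27.
By linearity of expectation: E[X] = Σ_H E[X_H] = 15 · p^{3} = 15 · 1/27 = 5/9.
Numerically: E[X] ≈ 0.5556.

E[X] = 15 · (1/3)^{3} = 5/9 ≈ 0.5556.


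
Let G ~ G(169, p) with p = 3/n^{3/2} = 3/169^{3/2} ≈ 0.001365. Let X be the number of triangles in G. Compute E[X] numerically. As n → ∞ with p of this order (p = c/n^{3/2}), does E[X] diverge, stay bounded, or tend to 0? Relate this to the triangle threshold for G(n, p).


Number of potential triangles: C(169, 3) = 790244.
Each occurs with probability p³ ≈ (0.001365)³ ≈ 2.546089e-09.
By linearity: E[X] = C(169, 3)·p³ ≈ 790244 · 2.546089e-09 ≈ 0.0020.
Since α = 3/2 > 1, p = c/n^{3/2} = o(1/n) is below the triangle threshold p ~ 1/n. Asymptotically E[X] ~ (c³/6)·n^{3(1−α)} = (3³/6)·n^{-1.5} → 0, so by Markov's inequality G has no triangles w.h.p.

E[X] ≈ 0.0020; in regime p = Θ(1/n^{3/2}) E[X] tends to 0 (below the triangle threshold p ~ 1/n).


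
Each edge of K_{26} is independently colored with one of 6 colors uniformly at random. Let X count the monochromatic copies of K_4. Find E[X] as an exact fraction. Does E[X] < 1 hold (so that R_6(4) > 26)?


E[X] = C(26, 4) · 6^{1 − 6} = 14950 · 6^{−5} = 14950/7776.
As a reduced fraction: E[X] = 7475/3888 ≈ 1.92258.
Is E[X] < 1? NO.
Since E[X] ≥ 1, the first-moment bound is inconclusive at n = 26; it does NOT by itself certify R_6(4) > 26.

E[X] = 7475/3888 ≈ 1.92258; E[X] ≥ 1; first-moment method inconclusive here.


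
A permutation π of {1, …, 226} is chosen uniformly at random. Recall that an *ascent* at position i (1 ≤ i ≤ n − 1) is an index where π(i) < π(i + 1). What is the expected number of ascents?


Write X = Σ X_I over i = 1, …, 225, with X_I the indicator of one ascent.
There are 225 indicators.
For each fixed i, the pair (π(i), π(i+1)) is a uniformly random ordered pair of distinct values from {1, …, 226}; by symmetry P[π(i) < π(i+1)] = 1/2.
By linearity: E[X] = 225 · (1/2) = (226 − 1) · (1/2) = 225/2 ≈ 112.500.

E[X] = 225/2 = 112.500.


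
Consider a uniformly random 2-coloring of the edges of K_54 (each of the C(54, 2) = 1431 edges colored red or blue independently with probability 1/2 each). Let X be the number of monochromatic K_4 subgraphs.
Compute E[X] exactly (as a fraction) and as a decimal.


Let X = Σ_S X_S over the C(54, 4) = 316251 subsets S of size 4, where X_S = 1 if the K_4 on S is monochromatic.
For a fixed S, the K_4 on S has C(4, 2) = 6 edges. P[all 6 edges red] = (1/2)^6, and likewise for blue, so P[monochromatic] = 2·(1/2)^6 = 2^{1 − 6} = 1/32.
Summing: E[X] = C(54, 4) · 2^{1 − 6} = 316251 · 1/32 = 316251/32.
Numerically: E[X] ≈ 9882.843750.

E[X] = C(54,4)·2^(1−C(4,2)) = 316251/32 ≈ 9882.843750.


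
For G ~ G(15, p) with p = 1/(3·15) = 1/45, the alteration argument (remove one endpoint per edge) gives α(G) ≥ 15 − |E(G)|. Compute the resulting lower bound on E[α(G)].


E[|E(G)|] = C(15, 2)·p = 105 · (1/45) = 7/3.
E[α(G)] ≥ n − E[|E(G)|] = 15 − 7/3 = 38/3.
Numerically: ≈ 12.667.
(This is only a lower bound; the true E[α(G)] may be larger.)

E[α(G)] ≥ 38/3 ≈ 12.667.


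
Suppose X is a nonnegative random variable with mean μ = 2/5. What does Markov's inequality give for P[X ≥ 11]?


μ = E[X] = 2/5, a = 11.
Markov: P[X ≥ 11] ≤ μ/a = (2/5)/11 = 2/55.
Numerically: ≈ 0.0364.
(Since a = 11 > μ = 0.4000, the bound 2/55 is < 1 and informative.)

P[X ≥ 11] ≤ 2/55 ≈ 0.0364.


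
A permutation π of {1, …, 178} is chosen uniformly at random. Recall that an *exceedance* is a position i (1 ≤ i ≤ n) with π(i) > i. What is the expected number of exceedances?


Write X = Σ_{i=1}^{178} X_i, where X_i = 1_{π(i) > i}.
For each fixed i, π(i) is uniform over {1, …, 178} (marginal of a uniform permutation), so P[π(i) > i] = (n − i)/n. Summing: Σ_{i=1}^{178} (n − i)/n = (0 + 1 + … + 177)/178 = 178(178 − 1)/(2·178) = (178 − 1)/2.
Hence E[X] = Σ_{i=1}^{178} (178 − i)/178 = 177/2 ≈ 88.5000.

E[X] = 177/2 = 88.5000.


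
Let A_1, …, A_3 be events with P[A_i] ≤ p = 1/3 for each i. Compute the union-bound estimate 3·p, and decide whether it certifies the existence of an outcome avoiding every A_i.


Union bound: P[∪_{i=1}^{3} A_i] ≤ Σ_i P[A_i] ≤ 3·p = 3·(1/3) = 1.
Numerically: 1 ≈ 1.000000.
Is 1 < 1? NO.
Since the bound 1 is ≥ 1, the union bound is uninformative here; it does NOT by itself certify existence.

3·p = 1 ≈ 1.000000; existence NOT certified by the union bound.


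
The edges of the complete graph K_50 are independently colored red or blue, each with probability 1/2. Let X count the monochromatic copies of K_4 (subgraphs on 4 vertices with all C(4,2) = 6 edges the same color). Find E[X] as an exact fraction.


Let X = Σ_S X_S over the C(50, 4) = 230300 subsets S of size 4, where X_S = 1 if the K_4 on S is monochromatic.
For a fixed S, the K_4 on S has C(4, 2) = 6 edges. P[all 6 edges red] = (1/2)^6, and likewise for blue, so P[monochromatic] = 2·(1/2)^6 = 2^{1 − 6} = 1/32.
By linearity: E[X] = C(50, 4) · 2^{1 − 6} = 230300 · 1/32 = 57575/8.
Numerically: E[X] ≈ 7196.87500.

E[X] = C(50,4)·2^(1−C(4,2)) = 57575/8 ≈ 7196.87500.


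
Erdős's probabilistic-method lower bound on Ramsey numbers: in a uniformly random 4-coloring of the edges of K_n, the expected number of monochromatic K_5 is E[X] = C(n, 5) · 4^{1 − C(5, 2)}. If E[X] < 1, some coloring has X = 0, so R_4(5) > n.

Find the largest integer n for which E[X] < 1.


We need C(n, 5) · 4^{1 − 10} < 1, i.e. C(n, 5) < 4^{10 − 1} = 262144.
Check values of n near the boundary:
  n = 29: C(29, 5) = 118755; 118755 < 262144? YES
  n = 30: C(30, 5) = 142506; 142506 < 262144? YES
  n = 31: C(31, 5) = 169911; 169911 < 262144? YES
  n = 32: C(32, 5) = 201376; 201376 < 262144? YES
  n = 33: C(33, 5) = 237336; 237336 < 262144? YES
  n = 34: C(34, 5) = 278256; 278256 < 262144? NO
  n = 35: C(35, 5) = 324632; 324632 < 262144? NO
The largest n with C(n, 5) < 262144 is n = 33 (where E[X] = 29667/32768 ≈ 0.9053650). Hence R_4(5) > 33, i.e. R_4(5) ≥ 34.

Largest n = 33; hence R_4(5) > 33.


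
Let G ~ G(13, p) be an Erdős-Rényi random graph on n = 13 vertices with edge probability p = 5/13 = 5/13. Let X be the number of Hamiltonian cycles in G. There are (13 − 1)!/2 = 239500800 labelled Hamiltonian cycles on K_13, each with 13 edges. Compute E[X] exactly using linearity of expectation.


K_13 has (13 − 1)!/2 = 239500800 labelled Hamiltonian cycles.
For each such Hamiltonian cycle H, let X_H = 1 if all 13 edges of H are present in G. Then P[X_H = 1] = p^{13} = (5/13)^{13} = 1220703125/302875106592253.
Summing the indicators: E[X] = Σ_H E[X_H] = 239500800 · p^{13} = 239500800 · 1220703125/302875106592253 = 292359375000000000/302875106592253.
Numerically: E[X] ≈ 965.28.

E[X] = 239500800 · (5/13)^{13} = 292359375000000000/302875106592253 ≈ 965.28.


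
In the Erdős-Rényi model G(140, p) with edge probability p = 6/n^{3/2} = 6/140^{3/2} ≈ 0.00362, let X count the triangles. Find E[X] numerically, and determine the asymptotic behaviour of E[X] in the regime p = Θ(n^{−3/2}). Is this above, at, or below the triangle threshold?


Number of potential triangles: C(140, 3) = 447580.
Each occurs with probability p³ ≈ (0.00362)³ ≈ 4.75201e-08.
By linearity: E[X] = C(140, 3)·p³ ≈ 447580 · 4.75201e-08 ≈ 0.021.
Since α = 3/2 > 1, p = c/n^{3/2} = o(1/n) is below the triangle threshold p ~ 1/n. Asymptotically E[X] ~ (c³/6)·n^{3(1−α)} = (6³/6)·n^{-1.5} → 0, so by Markov's inequality G has no triangles w.h.p.

E[X] ≈ 0.021; in regime p = Θ(1/n^{3/2}) E[X] tends to 0 (below the triangle threshold p ~ 1/n).


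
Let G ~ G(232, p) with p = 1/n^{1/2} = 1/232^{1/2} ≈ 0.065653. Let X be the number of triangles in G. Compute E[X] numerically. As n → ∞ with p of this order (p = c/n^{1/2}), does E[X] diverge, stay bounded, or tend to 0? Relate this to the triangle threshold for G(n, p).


Number of potential triangles: C(232, 3) = 2054360.
Each occurs with probability p³ ≈ (0.065653)³ ≈ 2.8298800e-04.
By linearity: E[X] = C(232, 3)·p³ ≈ 2054360 · 2.8298800e-04 ≈ 581.35923.
Since α = 1/2 < 1, p = c/n^{1/2} ≫ 1/n is above the triangle threshold p ~ 1/n. Asymptotically E[X] ~ (c³/6)·n^{3(1−α)} = (1³/6)·n^{1.5} → ∞; triangles are abundant w.h.p.

E[X] ≈ 581.35923; in regime p = Θ(1/n^{1/2}) E[X] diverges (above the triangle threshold p ~ 1/n).


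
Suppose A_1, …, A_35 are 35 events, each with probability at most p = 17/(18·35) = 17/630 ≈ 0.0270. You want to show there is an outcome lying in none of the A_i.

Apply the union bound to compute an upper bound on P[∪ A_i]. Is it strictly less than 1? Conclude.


Union bound: P[∪_{i=1}^{35} A_i] ≤ Σ_i P[A_i] ≤ 35·p = 35·(17/630) = 17/18.
Numerically: 17/18 ≈ 0.9444.
Is 17/18 < 1? YES.
Since P[∪ A_i] ≤ 17/18 < 1, the complement has P[∩ A_i^c] ≥ 1 − 17/18 = 1/18 > 0, so some outcome avoids every A_i.

35·p = 17/18 ≈ 0.9444; existence CERTIFIED by the union bound.


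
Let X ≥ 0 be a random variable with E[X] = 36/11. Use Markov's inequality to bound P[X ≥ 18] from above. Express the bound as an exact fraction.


μ = E[X] = 36/11, a = 18.
Markov: P[X ≥ 18] ≤ μ/a = (36/11)/18 = 2/11.
Numerically: ≈ 0.18182.
(Since a = 18 > μ = 3.27273, the bound 2/11 is < 1 and informative.)

P[X ≥ 18] ≤ 2/11 ≈ 0.18182.


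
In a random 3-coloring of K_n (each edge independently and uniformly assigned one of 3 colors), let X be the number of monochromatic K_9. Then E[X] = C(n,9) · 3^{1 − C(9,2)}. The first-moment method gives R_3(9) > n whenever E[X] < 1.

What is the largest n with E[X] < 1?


We need C(n, 9) · 3^{1 − 36} < 1, i.e. C(n, 9) < 3^{36 − 1} = 50031545098999707.
Check values of n near the boundary:
  n = 295: C(295, 9) = 41221140106119260; 41221140106119260 < 50031545098999707? YES
  n = 296: C(296, 9) = 42513789098994080; 42513789098994080 < 50031545098999707? YES
  n = 297: C(297, 9) = 43842345008337645; 43842345008337645 < 50031545098999707? YES
  n = 298: C(298, 9) = 45207677551849890; 45207677551849890 < 50031545098999707? YES
  n = 299: C(299, 9) = 46610674441390059; 46610674441390059 < 50031545098999707? YES
  n = 300: C(300, 9) = 48052241692154700; 48052241692154700 < 50031545098999707? YES
  n = 301: C(301, 9) = 49533303936090975; 49533303936090975 < 50031545098999707? YES
  n = 302: C(302, 9) = 51054804739588650; 51054804739588650 < 50031545098999707? NO
  n = 303: C(303, 9) = 52617706925494425; 52617706925494425 < 50031545098999707? NO
  n = 304: C(304, 9) = 54222992899492560; 54222992899492560 < 50031545098999707? NO
The largest n with C(n, 9) < 50031545098999707 is n = 301 (where E[X] = 16511101312030325/16677181699666569 ≈ 0.990). Hence R_3(9) > 301, i.e. R_3(9) ≥ 302.

Largest n = 301; hence R_3(9) > 301.


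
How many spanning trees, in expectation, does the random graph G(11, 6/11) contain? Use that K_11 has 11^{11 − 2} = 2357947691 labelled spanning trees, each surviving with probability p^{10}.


K_11 has 11^{11 − 2} = 2357947691 labelled spanning trees.
For each such spanning tree H, let X_H = 1 if all 10 edges of H are present in G. Then P[X_H = 1] = p^{10} = (6/11)^{10} = 60466176/25937424601.
Summing the indicators: E[X] = Σ_H E[X_H] = 2357947691 · p^{10} = 2357947691 · 60466176/25937424601 = 60466176/11.
Numerically: E[X] ≈ 5.497e+06.

E[X] = 2357947691 · (6/11)^{10} = 60466176/11 ≈ 5.497e+06.


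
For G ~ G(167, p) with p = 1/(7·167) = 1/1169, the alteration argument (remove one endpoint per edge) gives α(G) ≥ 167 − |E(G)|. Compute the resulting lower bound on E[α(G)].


E[|E(G)|] = C(167, 2)·p = 13861 · (1/1169) = 83/7.
E[α(G)] ≥ n − E[|E(G)|] = 167 − 83/7 = 1086/7.
Numerically: ≈ 155.143.
(This is only a lower bound; the true E[α(G)] may be larger.)

E[α(G)] ≥ 1086/7 ≈ 155.143.


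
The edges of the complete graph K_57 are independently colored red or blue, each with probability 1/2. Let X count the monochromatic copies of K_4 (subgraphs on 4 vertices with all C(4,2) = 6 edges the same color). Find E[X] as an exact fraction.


Let X = Σ_S X_S over the C(57, 4) = 395010 subsets S of size 4, where X_S = 1 if the K_4 on S is monochromatic.
For a fixed S, the K_4 on S has C(4, 2) = 6 edges. P[all 6 edges red] = (1/2)^6, and likewise for blue, so P[monochromatic] = 2·(1/2)^6 = 2^{1 − 6} = 1/32.
By linearity: E[X] = C(57, 4) · 2^{1 − 6} = 395010 · 1/32 = 197505/16.
Numerically: E[X] ≈ 12344.06250.

E[X] = C(57,4)·2^(1−C(4,2)) = 197505/16 ≈ 12344.06250.


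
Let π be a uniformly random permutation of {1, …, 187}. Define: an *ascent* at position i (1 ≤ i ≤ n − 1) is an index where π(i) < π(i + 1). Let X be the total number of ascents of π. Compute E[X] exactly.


Write X = Σ X_I over i = 1, …, 186, with X_I the indicator of one ascent.
There are 186 indicators.
For each fixed i, the pair (π(i), π(i+1)) is a uniformly random ordered pair of distinct values from {1, …, 187}; by symmetry P[π(i) < π(i+1)] = 1/2.
By linearity: E[X] = 186 · (1/2) = (187 − 1) · (1/2) = 93 ≈ 93.00000.

E[X] = 93 = 93.00000.


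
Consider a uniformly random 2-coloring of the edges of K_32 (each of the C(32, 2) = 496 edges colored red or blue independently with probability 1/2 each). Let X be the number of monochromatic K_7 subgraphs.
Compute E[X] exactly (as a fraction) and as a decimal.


Let X = Σ_S X_S over the C(32, 7) = 3365856 subsets S of size 7, where X_S = 1 if the K_7 on S is monochromatic.
For a fixed S, the K_7 on S has C(7, 2) = 21 edges. P[all 21 edges red] = (1/2)^21, and likewise for blue, so P[monochromatic] = 2·(1/2)^21 = 2^{1 − 21} = 1/1048576.
Summing: E[X] = C(32, 7) · 2^{1 − 21} = 3365856 · 1/1048576 = 105183/32768.
Numerically: E[X] ≈ 3.210.

E[X] = C(32,7)·2^(1−C(7,2)) = 105183/32768 ≈ 3.210.


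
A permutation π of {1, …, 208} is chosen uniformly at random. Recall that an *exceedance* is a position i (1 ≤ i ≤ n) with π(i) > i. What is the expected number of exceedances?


Write X = Σ_{i=1}^{208} X_i, where X_i = 1_{π(i) > i}.
For each fixed i, π(i) is uniform over {1, …, 208} (marginal of a uniform permutation), so P[π(i) > i] = (n − i)/n. Summing: Σ_{i=1}^{208} (n − i)/n = (0 + 1 + … + 207)/208 = 208(208 − 1)/(2·208) = (208 − 1)/2.
Hence E[X] = Σ_{i=1}^{208} (208 − i)/208 = 207/2 ≈ 103.500.

E[X] = 207/2 = 103.500.


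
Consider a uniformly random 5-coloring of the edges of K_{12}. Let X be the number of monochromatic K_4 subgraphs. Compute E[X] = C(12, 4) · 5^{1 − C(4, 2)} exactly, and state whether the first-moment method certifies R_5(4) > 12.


E[X] = C(12, 4) · 5^{1 − 6} = 495 · 5^{−5} = 495/3125.
As a reduced fraction: E[X] = 99/625 ≈ 0.158.
Is E[X] < 1? YES.
Since E[X] < 1, there exists a 5-coloring of K_{12} with no monochromatic K_4; hence R_5(4) > 12.

E[X] = 99/625 ≈ 0.158; E[X] < 1, so R_5(4) > 12.


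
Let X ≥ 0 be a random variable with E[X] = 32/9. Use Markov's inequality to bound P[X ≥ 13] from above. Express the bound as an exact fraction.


μ = E[X] = 32/9, a = 13.
Markov: P[X ≥ 13] ≤ μ/a = (32/9)/13 = 32/117.
Numerically: ≈ 0.27350.
(Since a = 13 > μ = 3.55556, the bound 32/117 is < 1 and informative.)

P[X ≥ 13] ≤ 32/117 ≈ 0.27350.


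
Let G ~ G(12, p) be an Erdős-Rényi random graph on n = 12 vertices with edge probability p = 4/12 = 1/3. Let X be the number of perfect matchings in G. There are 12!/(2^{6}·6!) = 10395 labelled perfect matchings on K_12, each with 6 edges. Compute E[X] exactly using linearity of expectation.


K_12 has 12!/(2^{6}·6!) = 10395 labelled perfect matchings.
For each such perfect matching H, let X_H = 1 if all 6 edges of H are present in G. Then P[X_H = 1] = p^{6} = (1/3)^{6} = 1/729.
Summing the indicators: E[X] = Σ_H E[X_H] = 10395 · p^{6} = 10395 · 1/729 = 385/27.
Numerically: E[X] ≈ 14.26.

E[X] = 10395 · (1/3)^{6} = 385/27 ≈ 14.26.


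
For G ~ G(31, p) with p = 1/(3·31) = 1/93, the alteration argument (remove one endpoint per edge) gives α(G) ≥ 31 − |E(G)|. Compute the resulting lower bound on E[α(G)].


E[|E(G)|] = C(31, 2)·p = 465 · (1/93) = 5.
E[α(G)] ≥ n − E[|E(G)|] = 31 − 5 = 26.
Numerically: ≈ 26.00000.
(This is only a lower bound; the true E[α(G)] may be larger.)

E[α(G)] ≥ 26 ≈ 26.00000.


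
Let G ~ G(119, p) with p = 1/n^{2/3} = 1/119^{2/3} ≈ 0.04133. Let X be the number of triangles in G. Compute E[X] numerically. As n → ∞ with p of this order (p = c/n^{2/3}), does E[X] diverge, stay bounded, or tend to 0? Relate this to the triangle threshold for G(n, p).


Number of potential triangles: C(119, 3) = 273819.
Each occurs with probability p³ ≈ (0.04133)³ ≈ 7.061648e-05.
By linearity: E[X] = C(119, 3)·p³ ≈ 273819 · 7.061648e-05 ≈ 19.3361.
Since α = 2/3 < 1, p = c/n^{2/3} ≫ 1/n is above the triangle threshold p ~ 1/n. Asymptotically E[X] ~ (c³/6)·n^{3(1−α)} = (1³/6)·n^{1} → ∞; triangles are abundant w.h.p.

E[X] ≈ 19.3361; in regime p = Θ(1/n^{2/3}) E[X] diverges (above the triangle threshold p ~ 1/n).


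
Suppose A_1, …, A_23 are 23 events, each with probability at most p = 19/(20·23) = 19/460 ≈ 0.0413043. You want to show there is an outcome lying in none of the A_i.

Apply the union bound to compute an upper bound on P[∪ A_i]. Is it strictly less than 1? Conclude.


Union bound: P[∪_{i=1}^{23} A_i] ≤ Σ_i P[A_i] ≤ 23·p = 23·(19/460) = 19/20.
Numerically: 19/20 ≈ 0.9500000.
Is 19/20 < 1? YES.
Since P[∪ A_i] ≤ 19/20 < 1, the complement has P[∩ A_i^c] ≥ 1 − 19/20 = 1/20 > 0, so some outcome avoids every A_i.

23·p = 19/20 ≈ 0.9500000; existence CERTIFIED by the union bound.


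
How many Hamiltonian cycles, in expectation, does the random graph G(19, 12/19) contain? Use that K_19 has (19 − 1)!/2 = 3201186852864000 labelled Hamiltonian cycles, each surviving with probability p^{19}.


K_19 has (19 − 1)!/2 = 3201186852864000 labelled Hamiltonian cycles.
For each such Hamiltonian cycle H, let X_H = 1 if all 19 edges of H are present in G. Then P[X_H = 1] = p^{19} = (12/19)^{19} = 319479999370622926848/1978419655660313589123979.
Summing the indicators: E[X] = Σ_H E[X_H] = 3201186852864000 · p^{19} = 3201186852864000 · 319479999370622926848/1978419655660313589123979 = 1022715173738237107931793611292672000/1978419655660313589123979.
Numerically: E[X] ≈ 5.169e+11.

E[X] = 3201186852864000 · (12/19)^{19} = 1022715173738237107931793611292672000/1978419655660313589123979 ≈ 5.169e+11.


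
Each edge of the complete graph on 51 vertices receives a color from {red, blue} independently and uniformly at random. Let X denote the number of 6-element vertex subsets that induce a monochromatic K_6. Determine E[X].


Let X = Σ_S X_S over the C(51, 6) = 18009460 subsets S of size 6, where X_S = 1 if the K_6 on S is monochromatic.
For a fixed S, the K_6 on S has C(6, 2) = 15 edges. P[all 15 edges red] = (1/2)^15, and likewise for blue, so P[monochromatic] = 2·(1/2)^15 = 2^{1 − 15} = 1/16384.
Summing: E[X] = C(51, 6) · 2^{1 − 15} = 18009460 · 1/16384 = 4502365/4096.
Numerically: E[X] ≈ 1099.210205.

E[X] = C(51,6)·2^(1−C(6,2)) = 4502365/4096 ≈ 1099.210205.


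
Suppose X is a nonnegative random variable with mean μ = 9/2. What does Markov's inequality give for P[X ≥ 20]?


μ = E[X] = 9/2, a = 20.
Markov: P[X ≥ 20] ≤ μ/a = (9/2)/20 = 9/40.
Numerically: ≈ 0.225000.
(Since a = 20 > μ = 4.500000, the bound 9/40 is < 1 and informative.)

P[X ≥ 20] ≤ 9/40 ≈ 0.225000.


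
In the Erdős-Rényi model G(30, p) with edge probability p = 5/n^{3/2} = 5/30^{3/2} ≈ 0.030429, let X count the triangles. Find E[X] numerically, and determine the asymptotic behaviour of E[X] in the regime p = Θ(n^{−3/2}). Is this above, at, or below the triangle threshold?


Number of potential triangles: C(30, 3) = 4060.
Each occurs with probability p³ ≈ (0.030429)³ ≈ 2.8175029e-05.
By linearity: E[X] = C(30, 3)·p³ ≈ 4060 · 2.8175029e-05 ≈ 0.11439.
Since α = 3/2 > 1, p = c/n^{3/2} = o(1/n) is below the triangle threshold p ~ 1/n. Asymptotically E[X] ~ (c³/6)·n^{3(1−α)} = (5³/6)·n^{-1.5} → 0, so by Markov's inequality G has no triangles w.h.p.

E[X] ≈ 0.11439; in regime p = Θ(1/n^{3/2}) E[X] tends to 0 (below the triangle threshold p ~ 1/n).


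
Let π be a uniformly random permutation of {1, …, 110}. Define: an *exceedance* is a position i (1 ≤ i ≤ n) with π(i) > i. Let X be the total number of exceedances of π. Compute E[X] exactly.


Write X = Σ_{i=1}^{110} X_i, where X_i = 1_{π(i) > i}.
For each fixed i, π(i) is uniform over {1, …, 110} (marginal of a uniform permutation), so P[π(i) > i] = (n − i)/n. Summing: Σ_{i=1}^{110} (n − i)/n = (0 + 1 + … + 109)/110 = 110(110 − 1)/(2·110) = (110 − 1)/2.
Hence E[X] = Σ_{i=1}^{110} (110 − i)/110 = 109/2 ≈ 54.50000.

E[X] = 109/2 = 54.50000.


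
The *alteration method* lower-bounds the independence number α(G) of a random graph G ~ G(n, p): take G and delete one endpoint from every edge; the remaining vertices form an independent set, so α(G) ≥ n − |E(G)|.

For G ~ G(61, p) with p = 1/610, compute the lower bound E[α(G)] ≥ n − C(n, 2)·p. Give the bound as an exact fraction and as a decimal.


E[|E(G)|] = C(61, 2)·p = 1830 · (1/610) = 3.
E[α(G)] ≥ n − E[|E(G)|] = 61 − 3 = 58.
Numerically: ≈ 58.0000.
(This is only a lower bound; the true E[α(G)] may be larger.)

E[α(G)] ≥ 58 ≈ 58.0000.


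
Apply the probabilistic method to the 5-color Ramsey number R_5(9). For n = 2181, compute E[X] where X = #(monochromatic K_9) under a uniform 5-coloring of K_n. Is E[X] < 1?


E[X] = C(2181, 9) · 5^{1 − 36} = 3026635205263909847920400 · 5^{−35} = 3026635205263909847920400/2910383045673370361328125.
As a reduced fraction: E[X] = 121065408210556393916816/116415321826934814453125 ≈ 1.0399.
Is E[X] < 1? NO.
Since E[X] ≥ 1, the first-moment bound is inconclusive at n = 2181; it does NOT by itself certify R_5(9) > 2181.

E[X] = 121065408210556393916816/116415321826934814453125 ≈ 1.0399; E[X] ≥ 1; first-moment method inconclusive here.


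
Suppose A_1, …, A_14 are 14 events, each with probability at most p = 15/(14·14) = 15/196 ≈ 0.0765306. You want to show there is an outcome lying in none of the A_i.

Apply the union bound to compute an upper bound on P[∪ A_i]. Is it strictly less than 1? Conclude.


Union bound: P[∪_{i=1}^{14} A_i] ≤ Σ_i P[A_i] ≤ 14·p = 14·(15/196) = 15/14.
Numerically: 15/14 ≈ 1.0714286.
Is 15/14 < 1? NO.
Since the bound 15/14 is ≥ 1, the union bound is uninformative here; it does NOT by itself certify existence.

14·p = 15/14 ≈ 1.0714286; existence NOT certified by the union bound.


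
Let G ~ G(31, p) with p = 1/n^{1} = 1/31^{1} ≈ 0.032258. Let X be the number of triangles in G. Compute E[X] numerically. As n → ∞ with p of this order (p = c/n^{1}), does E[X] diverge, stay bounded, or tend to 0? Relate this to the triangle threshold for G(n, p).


Number of potential triangles: C(31, 3) = 4495.
Each occurs with probability p³ ≈ (0.032258)³ ≈ 3.3567185e-05.
By linearity: E[X] = C(31, 3)·p³ ≈ 4495 · 3.3567185e-05 ≈ 0.15088.
Here α = 1, so p = 1/n is exactly at the triangle threshold p ~ 1/n. Asymptotically E[X] → c³/6 = 1³/6 = 1/6 ≈ 0.16667, a bounded constant. In this regime the triangle count is asymptotically Poisson(c³/6).

E[X] ≈ 0.15088; in regime p = Θ(1/n^{1}) E[X] stays bounded (at the triangle threshold p ~ 1/n).


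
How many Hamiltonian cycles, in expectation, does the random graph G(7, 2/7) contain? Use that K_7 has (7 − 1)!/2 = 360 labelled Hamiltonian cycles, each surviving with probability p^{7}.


K_7 has (7 − 1)!/2 = 360 labelled Hamiltonian cycles.
For each such Hamiltonian cycle H, let X_H = 1 if all 7 edges of H are present in G. Then P[X_H = 1] = p^{7} = (2/7)^{7} = 128/823543.
By linearity of expectation: E[X] = Σ_H E[X_H] = 360 · p^{7} = 360 · 128/823543 = 46080/823543.
Numerically: E[X] ≈ 0.055953.

E[X] = 360 · (2/7)^{7} = 46080/823543 ≈ 0.055953.


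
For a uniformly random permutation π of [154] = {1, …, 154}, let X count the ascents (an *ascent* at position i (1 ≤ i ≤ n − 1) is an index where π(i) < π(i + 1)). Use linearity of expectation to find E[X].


Write X = Σ X_I over i = 1, …, 153, with X_I the indicator of one ascent.
There are 153 indicators.
For each fixed i, the pair (π(i), π(i+1)) is a uniformly random ordered pair of distinct values from {1, …, 154}; by symmetry P[π(i) < π(i+1)] = 1/2.
By linearity: E[X] = 153 · (1/2) = (154 − 1) · (1/2) = 153/2 ≈ 76.500000.

E[X] = 153/2 = 76.500000.


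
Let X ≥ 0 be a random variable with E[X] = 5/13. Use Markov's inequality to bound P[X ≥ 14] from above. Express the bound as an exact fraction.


μ = E[X] = 5/13, a = 14.
Markov: P[X ≥ 14] ≤ μ/a = (5/13)/14 = 5/182.
Numerically: ≈ 0.0275.
(Since a = 14 > μ = 0.3846, the bound 5/182 is < 1 and informative.)

P[X ≥ 14] ≤ 5/182 ≈ 0.0275.


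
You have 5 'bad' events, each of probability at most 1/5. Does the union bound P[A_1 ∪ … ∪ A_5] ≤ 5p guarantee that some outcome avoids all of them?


Union bound: P[∪_{i=1}^{5} A_i] ≤ Σ_i P[A_i] ≤ 5·p = 5·(1/5) = 1.
Numerically: 1 ≈ 1.00000.
Is 1 < 1? NO.
Since the bound 1 is ≥ 1, the union bound is uninformative here; it does NOT by itself certify existence.

5·p = 1 ≈ 1.00000; existence NOT certified by the union bound.


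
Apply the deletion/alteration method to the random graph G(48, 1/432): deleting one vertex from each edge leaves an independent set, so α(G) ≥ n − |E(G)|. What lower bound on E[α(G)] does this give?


E[|E(G)|] = C(48, 2)·p = 1128 · (1/432) = 47/18.
E[α(G)] ≥ n − E[|E(G)|] = 48 − 47/18 = 817/18.
Numerically: ≈ 45.3889.
(This is only a lower bound; the true E[α(G)] may be larger.)

E[α(G)] ≥ 817/18 ≈ 45.3889.


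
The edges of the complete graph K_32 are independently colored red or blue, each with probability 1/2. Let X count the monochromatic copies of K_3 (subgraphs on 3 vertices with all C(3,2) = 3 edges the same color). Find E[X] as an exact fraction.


Let X = Σ_S X_S over the C(32, 3) = 4960 subsets S of size 3, where X_S = 1 if the K_3 on S is monochromatic.
For a fixed S, the K_3 on S has C(3, 2) = 3 edges. P[all 3 edges red] = (1/2)^3, and likewise for blue, so P[monochromatic] = 2·(1/2)^3 = 2^{1 − 3} = 1/4.
By linearity: E[X] = C(32, 3) · 2^{1 − 3} = 4960 · 1/4 = 1240.
Numerically: E[X] ≈ 1240.000.

E[X] = C(32,3)·2^(1−C(3,2)) = 1240 ≈ 1240.000.


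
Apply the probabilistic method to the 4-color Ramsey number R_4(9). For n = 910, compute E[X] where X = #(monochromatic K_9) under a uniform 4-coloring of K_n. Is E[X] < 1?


E[X] = C(910, 9) · 4^{1 − 36} = 1133378248346922788210 · 4^{−35} = 1133378248346922788210/1180591620717411303424.
As a reduced fraction: E[X] = 566689124173461394105/590295810358705651712 ≈ 0.960009.
Is E[X] < 1? YES.
Since E[X] < 1, there exists a 4-coloring of K_{910} with no monochromatic K_9; hence R_4(9) > 910.

E[X] = 566689124173461394105/590295810358705651712 ≈ 0.960009; E[X] < 1, so R_4(9) > 910.


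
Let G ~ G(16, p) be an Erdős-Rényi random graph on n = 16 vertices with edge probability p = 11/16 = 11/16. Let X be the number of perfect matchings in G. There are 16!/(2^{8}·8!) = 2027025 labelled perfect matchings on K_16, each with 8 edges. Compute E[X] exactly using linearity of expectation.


K_16 has 16!/(2^{8}·8!) = 2027025 labelled perfect matchings.
For each such perfect matching H, let X_H = 1 if all 8 edges of H are present in G. Then P[X_H = 1] = p^{8} = (11/16)^{8} = 214358881/4294967296.
By linearity: E[X] = Σ_H E[X_H] = 2027025 · p^{8} = 2027025 · 214358881/4294967296 = 434510810759025/4294967296.
Numerically: E[X] ≈ 1.01e+05.

E[X] = 2027025 · (11/16)^{8} = 434510810759025/4294967296 ≈ 1.01e+05.


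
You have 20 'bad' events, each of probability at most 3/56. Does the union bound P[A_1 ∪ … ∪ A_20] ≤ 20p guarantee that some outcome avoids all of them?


Union bound: P[∪_{i=1}^{20} A_i] ≤ Σ_i P[A_i] ≤ 20·p = 20·(3/56) = 15/14.
Numerically: 15/14 ≈ 1.0714286.
Is 15/14 < 1? NO.
Since the bound 15/14 is ≥ 1, the union bound is uninformative here; it does NOT by itself certify existence.

20·p = 15/14 ≈ 1.0714286; existence NOT certified by the union bound.


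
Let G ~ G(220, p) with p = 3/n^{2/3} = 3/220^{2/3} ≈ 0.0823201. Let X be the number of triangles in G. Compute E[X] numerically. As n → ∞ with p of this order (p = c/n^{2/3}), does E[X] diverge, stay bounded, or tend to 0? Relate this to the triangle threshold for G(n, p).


Number of potential triangles: C(220, 3) = 1750540.
Each occurs with probability p³ ≈ (0.0823201)³ ≈ 5.57851240e-04.
By linearity: E[X] = C(220, 3)·p³ ≈ 1750540 · 5.57851240e-04 ≈ 976.540909.
Since α = 2/3 < 1, p = c/n^{2/3} ≫ 1/n is above the triangle threshold p ~ 1/n. Asymptotically E[X] ~ (c³/6)·n^{3(1−α)} = (3³/6)·n^{1} → ∞; triangles are abundant w.h.p.

E[X] ≈ 976.540909; in regime p = Θ(1/n^{2/3}) E[X] diverges (above the triangle threshold p ~ 1/n).


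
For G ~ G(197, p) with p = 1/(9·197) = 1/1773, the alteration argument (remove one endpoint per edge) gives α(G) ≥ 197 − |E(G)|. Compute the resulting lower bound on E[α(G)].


E[|E(G)|] = C(197, 2)·p = 19306 · (1/1773) = 98/9.
E[α(G)] ≥ n − E[|E(G)|] = 197 − 98/9 = 1675/9.
Numerically: ≈ 186.1111.
(This is only a lower bound; the true E[α(G)] may be larger.)

E[α(G)] ≥ 1675/9 ≈ 186.1111.


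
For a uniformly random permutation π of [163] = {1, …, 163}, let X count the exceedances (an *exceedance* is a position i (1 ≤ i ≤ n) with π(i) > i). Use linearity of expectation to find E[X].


Write X = Σ_{i=1}^{163} X_i, where X_i = 1_{π(i) > i}.
For each fixed i, π(i) is uniform over {1, …, 163} (marginal of a uniform permutation), so P[π(i) > i] = (n − i)/n. Summing: Σ_{i=1}^{163} (n − i)/n = (0 + 1 + … + 162)/163 = 163(163 − 1)/(2·163) = (163 − 1)/2.
Hence E[X] = Σ_{i=1}^{163} (163 − i)/163 = 81 ≈ 81.0000.

E[X] = 81 = 81.0000.


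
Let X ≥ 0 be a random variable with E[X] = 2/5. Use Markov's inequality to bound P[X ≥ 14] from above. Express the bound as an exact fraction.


μ = E[X] = 2/5, a = 14.
Markov: P[X ≥ 14] ≤ μ/a = (2/5)/14 = 1/35.
Numerically: ≈ 0.029.
(Since a = 14 > μ = 0.400, the bound 1/35 is < 1 and informative.)

P[X ≥ 14] ≤ 1/35 ≈ 0.029.


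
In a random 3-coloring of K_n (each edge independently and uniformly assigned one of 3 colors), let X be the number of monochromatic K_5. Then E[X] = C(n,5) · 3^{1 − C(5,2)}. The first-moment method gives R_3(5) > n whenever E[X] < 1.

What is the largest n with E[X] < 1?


We need C(n, 5) · 3^{1 − 10} < 1, i.e. C(n, 5) < 3^{10 − 1} = 19683.
Check values of n near the boundary:
  n = 19: C(19, 5) = 11628; 11628 < 19683? YES
  n = 20: C(20, 5) = 15504; 15504 < 19683? YES
  n = 21: C(21, 5) = 20349; 20349 < 19683? NO
  n = 22: C(22, 5) = 26334; 26334 < 19683? NO
The largest n with C(n, 5) < 19683 is n = 20 (where E[X] = 5168/6561 ≈ 0.78768). Hence R_3(5) > 20, i.e. R_3(5) ≥ 21.

Largest n = 20; hence R_3(5) > 20.


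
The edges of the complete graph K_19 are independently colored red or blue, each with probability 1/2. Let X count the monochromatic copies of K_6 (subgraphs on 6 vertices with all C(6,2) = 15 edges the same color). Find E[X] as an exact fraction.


Let X = Σ_S X_S over the C(19, 6) = 27132 subsets S of size 6, where X_S = 1 if the K_6 on S is monochromatic.
For a fixed S, the K_6 on S has C(6, 2) = 15 edges. P[all 15 edges red] = (1/2)^15, and likewise for blue, so P[monochromatic] = 2·(1/2)^15 = 2^{1 − 15} = 1/16384.
By linearity of expectation: E[X] = C(19, 6) · 2^{1 − 15} = 27132 · 1/16384 = 6783/4096.
Numerically: E[X] ≈ 1.65601.

E[X] = C(19,6)·2^(1−C(6,2)) = 6783/4096 ≈ 1.65601.


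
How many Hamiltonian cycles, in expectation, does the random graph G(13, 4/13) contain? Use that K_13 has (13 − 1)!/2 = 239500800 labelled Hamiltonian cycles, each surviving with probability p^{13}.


K_13 has (13 − 1)!/2 = 239500800 labelled Hamiltonian cycles.
For each such Hamiltonian cycle H, let X_H = 1 if all 13 edges of H are present in G. Then P[X_H = 1] = p^{13} = (4/13)^{13} = 67108864/302875106592253.
By linearity of expectation: E[X] = Σ_H E[X_H] = 239500800 · p^{13} = 239500800 · 67108864/302875106592253 = 16072626615091200/302875106592253.
Numerically: E[X] ≈ 53.067.

E[X] = 239500800 · (4/13)^{13} = 16072626615091200/302875106592253 ≈ 53.067.


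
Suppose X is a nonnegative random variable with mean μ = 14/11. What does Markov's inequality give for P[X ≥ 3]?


μ = E[X] = 14/11, a = 3.
Markov: P[X ≥ 3] ≤ μ/a = (14/11)/3 = 14/33.
Numerically: ≈ 0.4242.
(Since a = 3 > μ = 1.2727, the bound 14/33 is < 1 and informative.)

P[X ≥ 3] ≤ 14/33 ≈ 0.4242.


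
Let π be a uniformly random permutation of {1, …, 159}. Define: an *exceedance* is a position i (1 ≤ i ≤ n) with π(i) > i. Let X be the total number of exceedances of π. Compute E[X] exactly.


Write X = Σ_{i=1}^{159} X_i, where X_i = 1_{π(i) > i}.
For each fixed i, π(i) is uniform over {1, …, 159} (marginal of a uniform permutation), so P[π(i) > i] = (n − i)/n. Summing: Σ_{i=1}^{159} (n − i)/n = (0 + 1 + … + 158)/159 = 159(159 − 1)/(2·159) = (159 − 1)/2.
Hence E[X] = Σ_{i=1}^{159} (159 − i)/159 = 79 ≈ 79.000.

E[X] = 79 = 79.000.


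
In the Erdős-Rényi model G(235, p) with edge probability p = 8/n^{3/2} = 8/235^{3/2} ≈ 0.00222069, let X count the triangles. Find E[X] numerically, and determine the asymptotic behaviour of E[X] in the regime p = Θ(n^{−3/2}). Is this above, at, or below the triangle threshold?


Number of potential triangles: C(235, 3) = 2135445.
Each occurs with probability p³ ≈ (0.00222069)³ ≈ 1.09512724e-08.
By linearity: E[X] = C(235, 3)·p³ ≈ 2135445 · 1.09512724e-08 ≈ 0.023386.
Since α = 3/2 > 1, p = c/n^{3/2} = o(1/n) is below the triangle threshold p ~ 1/n. Asymptotically E[X] ~ (c³/6)·n^{3(1−α)} = (8³/6)·n^{-1.5} → 0, so by Markov's inequality G has no triangles w.h.p.

E[X] ≈ 0.023386; in regime p = Θ(1/n^{3/2}) E[X] tends to 0 (below the triangle threshold p ~ 1/n).


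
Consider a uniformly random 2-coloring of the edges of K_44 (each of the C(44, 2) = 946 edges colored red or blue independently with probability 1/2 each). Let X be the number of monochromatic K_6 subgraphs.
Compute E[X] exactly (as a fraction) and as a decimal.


Let X = Σ_S X_S over the C(44, 6) = 7059052 subsets S of size 6, where X_S = 1 if the K_6 on S is monochromatic.
For a fixed S, the K_6 on S has C(6, 2) = 15 edges. P[all 15 edges red] = (1/2)^15, and likewise for blue, so P[monochromatic] = 2·(1/2)^15 = 2^{1 − 15} = 1/16384.
Summing: E[X] = C(44, 6) · 2^{1 − 15} = 7059052 · 1/16384 = 1764763/4096.
Numerically: E[X] ≈ 430.8503.

E[X] = C(44,6)·2^(1−C(6,2)) = 1764763/4096 ≈ 430.8503.


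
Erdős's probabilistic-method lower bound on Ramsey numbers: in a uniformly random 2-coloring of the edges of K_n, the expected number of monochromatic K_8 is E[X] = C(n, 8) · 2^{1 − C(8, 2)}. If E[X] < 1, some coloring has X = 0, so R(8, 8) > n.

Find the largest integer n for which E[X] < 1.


We need C(n, 8) · 2^{1 − 28} < 1, i.e. C(n, 8) < 2^{28 − 1} = 134217728.
Check values of n near the boundary:
  n = 39: C(39, 8) = 61523748; 61523748 < 134217728? YES
  n = 40: C(40, 8) = 76904685; 76904685 < 134217728? YES
  n = 41: C(41, 8) = 95548245; 95548245 < 134217728? YES
  n = 42: C(42, 8) = 118030185; 118030185 < 134217728? YES
  n = 43: C(43, 8) = 145008513; 145008513 < 134217728? NO
  n = 44: C(44, 8) = 177232627; 177232627 < 134217728? NO
The largest n with C(n, 8) < 134217728 is n = 42 (where E[X] = 118030185/134217728 ≈ 0.879393). Hence R(8, 8) > 42, i.e. R(8, 8) ≥ 43.

Largest n = 42; hence R(8, 8) > 42.


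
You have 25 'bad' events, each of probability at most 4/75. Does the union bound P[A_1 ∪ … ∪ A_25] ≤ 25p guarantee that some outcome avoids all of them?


Union bound: P[∪_{i=1}^{25} A_i] ≤ Σ_i P[A_i] ≤ 25·p = 25·(4/75) = 4/3.
Numerically: 4/3 ≈ 1.3333333.
Is 4/3 < 1? NO.
Since the bound 4/3 is ≥ 1, the union bound is uninformative here; it does NOT by itself certify existence.

25·p = 4/3 ≈ 1.3333333; existence NOT certified by the union bound.


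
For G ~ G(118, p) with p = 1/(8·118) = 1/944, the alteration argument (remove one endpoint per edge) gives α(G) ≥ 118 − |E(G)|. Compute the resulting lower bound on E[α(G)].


E[|E(G)|] = C(118, 2)·p = 6903 · (1/944) = 117/16.
E[α(G)] ≥ n − E[|E(G)|] = 118 − 117/16 = 1771/16.
Numerically: ≈ 110.6875.
(This is only a lower bound; the true E[α(G)] may be larger.)

E[α(G)] ≥ 1771/16 ≈ 110.6875.


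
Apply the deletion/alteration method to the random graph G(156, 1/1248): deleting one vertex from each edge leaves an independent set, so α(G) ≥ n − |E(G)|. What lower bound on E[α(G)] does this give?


E[|E(G)|] = C(156, 2)·p = 12090 · (1/1248) = 155/16.
E[α(G)] ≥ n − E[|E(G)|] = 156 − 155/16 = 2341/16.
Numerically: ≈ 146.312500.
(This is only a lower bound; the true E[α(G)] may be larger.)

E[α(G)] ≥ 2341/16 ≈ 146.312500.


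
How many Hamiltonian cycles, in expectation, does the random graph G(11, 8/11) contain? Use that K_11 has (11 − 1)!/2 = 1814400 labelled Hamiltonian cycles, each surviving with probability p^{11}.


K_11 has (11 − 1)!/2 = 1814400 labelled Hamiltonian cycles.
For each such Hamiltonian cycle H, let X_H = 1 if all 11 edges of H are present in G. Then P[X_H = 1] = p^{11} = (8/11)^{11} = 8589934592/285311670611.
Summing the indicators: E[X] = Σ_H E[X_H] = 1814400 · p^{11} = 1814400 · 8589934592/285311670611 = 15585577323724800/285311670611.
Numerically: E[X] ≈ 5.46e+04.

E[X] = 1814400 · (8/11)^{11} = 15585577323724800/285311670611 ≈ 5.46e+04.


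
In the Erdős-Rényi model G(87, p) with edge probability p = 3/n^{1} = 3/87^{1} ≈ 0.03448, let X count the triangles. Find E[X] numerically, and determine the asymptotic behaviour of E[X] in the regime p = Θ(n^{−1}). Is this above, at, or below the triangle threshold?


Number of potential triangles: C(87, 3) = 105995.
Each occurs with probability p³ ≈ (0.03448)³ ≈ 4.100209e-05.
By linearity: E[X] = C(87, 3)·p³ ≈ 105995 · 4.100209e-05 ≈ 4.3460.
Here α = 1, so p = 3/n is exactly at the triangle threshold p ~ 1/n. Asymptotically E[X] → c³/6 = 3³/6 = 9/2 ≈ 4.5000, a bounded constant. In this regime the triangle count is asymptotically Poisson(c³/6).

E[X] ≈ 4.3460; in regime p = Θ(1/n^{1}) E[X] stays bounded (at the triangle threshold p ~ 1/n).


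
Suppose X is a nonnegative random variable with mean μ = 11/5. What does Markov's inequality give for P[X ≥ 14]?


μ = E[X] = 11/5, a = 14.
Markov: P[X ≥ 14] ≤ μ/a = (11/5)/14 = 11/70.
Numerically: ≈ 0.15714.
(Since a = 14 > μ = 2.20000, the bound 11/70 is < 1 and informative.)

P[X ≥ 14] ≤ 11/70 ≈ 0.15714.
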